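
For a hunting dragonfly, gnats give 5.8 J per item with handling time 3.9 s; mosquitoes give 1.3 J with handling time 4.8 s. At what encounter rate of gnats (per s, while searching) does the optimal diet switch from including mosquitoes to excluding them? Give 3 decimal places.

Drop mosquitoes once their profitability E₂/h₂ falls below the rate achievable on gnats alone: E₂/h₂ = λE₁/(1 + λh₁).
Solve for λ: λE₁h₂ = E₂(1 + λh₁) → λ(E₁h₂ − E₂h₁) = E₂ → λ = E₂/(E₁h₂ − E₂h₁).
λ = 1.3/(5.8×4.8 − 1.3×3.9) = 1.3/22.77 = 0.05709 per s.

0.057 per s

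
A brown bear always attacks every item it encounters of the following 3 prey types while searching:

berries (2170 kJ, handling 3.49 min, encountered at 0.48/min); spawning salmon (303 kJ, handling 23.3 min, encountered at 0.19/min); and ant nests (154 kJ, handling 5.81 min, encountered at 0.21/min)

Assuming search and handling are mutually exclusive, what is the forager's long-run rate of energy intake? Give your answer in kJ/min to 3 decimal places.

135.961 kJ/min

Energy encountered per unit search time: 0.48×2170 + 0.19×303 + 0.21×154 = 1132 kJ/min.
Handling time per unit search time: 0.48×3.49 + 0.19×23.3 + 0.21×5.81 = 7.322.
Rate = 1132/(1 + 7.322) = 136 kJ/min.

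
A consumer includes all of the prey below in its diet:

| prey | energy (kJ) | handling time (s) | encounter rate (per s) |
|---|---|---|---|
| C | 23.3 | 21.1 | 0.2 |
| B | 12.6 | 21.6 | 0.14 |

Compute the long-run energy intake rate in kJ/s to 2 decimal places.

Energy encountered per unit search time: 0.2×23.3 + 0.14×12.6 = 6.424 kJ/s.
Handling time per unit search time: 0.2×21.1 + 0.14×21.6 = 7.244.
Rate = 6.424/(1 + 7.244) = 0.7792 kJ/s.

0.78 kJ/s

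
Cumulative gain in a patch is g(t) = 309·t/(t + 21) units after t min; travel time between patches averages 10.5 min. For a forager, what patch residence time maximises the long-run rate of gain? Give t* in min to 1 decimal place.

14.8 min

Maximise g(t)/(T+t): set derivative to zero → g'(t)(T+t) = g(t).
g'(t) = 309·21/(t + 21)². Setting 309·21/(t+21)² = 309t/[(t+21)(10.5+t)] gives 21(10.5+t) = t(t+21), so t² = 21×10.5 = 220.5.
t* = √220.5 = 14.85 min.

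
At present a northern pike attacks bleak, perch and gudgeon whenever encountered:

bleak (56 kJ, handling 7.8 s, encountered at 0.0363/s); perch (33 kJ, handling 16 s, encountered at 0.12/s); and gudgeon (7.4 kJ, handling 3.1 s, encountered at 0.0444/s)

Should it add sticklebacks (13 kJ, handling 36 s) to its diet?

No

On bleak, perch and gudgeon alone, R = ΣλE/(1+Σλh) = 6.321/3.341 = 1.892 kJ/s.
Profitability of sticklebacks: 13/36 = 0.3611 kJ/s.
Since 0.3611 < R, time spent handling sticklebacks is better spent searching.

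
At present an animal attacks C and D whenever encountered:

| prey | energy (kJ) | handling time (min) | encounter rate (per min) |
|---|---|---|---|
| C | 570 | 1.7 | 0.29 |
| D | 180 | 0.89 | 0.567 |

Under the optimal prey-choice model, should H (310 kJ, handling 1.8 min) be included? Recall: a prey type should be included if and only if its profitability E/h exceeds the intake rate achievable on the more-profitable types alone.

On C and D alone, R = ΣλE/(1+Σλh) = 267.4/1.998 = 133.8 kJ/min.
H: E/h = 310/1.8 = 172.2 kJ/min.
Since 172.2 > R, including H increases the long-run rate.

Yes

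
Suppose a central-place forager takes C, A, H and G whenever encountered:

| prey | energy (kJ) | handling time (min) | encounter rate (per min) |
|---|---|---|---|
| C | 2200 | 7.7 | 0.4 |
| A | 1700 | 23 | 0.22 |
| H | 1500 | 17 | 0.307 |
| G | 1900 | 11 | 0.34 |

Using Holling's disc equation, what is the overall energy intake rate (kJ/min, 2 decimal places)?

130.42 kJ/min

R = (0.4×2200 + 0.22×1700 + 0.307×1500 + 0.34×1900) / (1 + 0.4×7.7 + 0.22×23 + 0.307×17 + 0.34×11) = 2360/18.1 = 130.4 kJ/min.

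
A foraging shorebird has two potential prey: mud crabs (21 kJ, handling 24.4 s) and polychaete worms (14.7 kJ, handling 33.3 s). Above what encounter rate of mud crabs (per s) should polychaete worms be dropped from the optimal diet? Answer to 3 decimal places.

0.043 per s

Drop polychaete worms once their profitability E₂/h₂ falls below the rate achievable on mud crabs alone: E₂/h₂ = λE₁/(1 + λh₁).
Solve for λ: λE₁h₂ = E₂(1 + λh₁) → λ(E₁h₂ − E₂h₁) = E₂ → λ = E₂/(E₁h₂ − E₂h₁).
λ = 14.7/(21×33.3 − 14.7×24.4) = 14.7/340.6 = 0.04316 per s.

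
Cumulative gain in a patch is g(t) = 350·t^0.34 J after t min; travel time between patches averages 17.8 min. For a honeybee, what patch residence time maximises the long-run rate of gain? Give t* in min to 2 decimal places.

9.17 min

Optimal t* satisfies g'(t*) = g(t*)/(T + t*).
g'(t) = 0.34·350·t^-0.66. Setting 0.34·350·t^-0.66 = 350·t^0.34/(17.8+t) gives 0.34(17.8+t) = t, so 0.66·t = 0.34×17.8.
t* = 0.34×17.8/0.66 = 9.17 min.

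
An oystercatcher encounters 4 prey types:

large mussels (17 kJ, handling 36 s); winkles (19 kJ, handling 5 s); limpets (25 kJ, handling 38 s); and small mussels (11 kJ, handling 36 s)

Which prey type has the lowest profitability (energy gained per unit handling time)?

small mussels

In descending order of E/h:
winkles: 19/5 = 3.8 kJ/s
limpets: 25/38 = 0.658 kJ/s
large mussels: 17/36 = 0.472 kJ/s
small mussels: 11/36 = 0.306 kJ/s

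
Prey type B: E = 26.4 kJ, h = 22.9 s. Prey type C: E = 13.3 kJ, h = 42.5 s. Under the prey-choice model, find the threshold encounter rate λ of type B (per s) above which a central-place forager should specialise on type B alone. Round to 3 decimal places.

Drop type C once their profitability E₂/h₂ falls below the rate achievable on type B alone: E₂/h₂ = λE₁/(1 + λh₁).
Solve for λ: λE₁h₂ = E₂(1 + λh₁) → λ(E₁h₂ − E₂h₁) = E₂ → λ = E₂/(E₁h₂ − E₂h₁).
λ = 13.3/(26.4×42.5 − 13.3×22.9) = 13.3/817.4 = 0.01627 per s.

0.016 per s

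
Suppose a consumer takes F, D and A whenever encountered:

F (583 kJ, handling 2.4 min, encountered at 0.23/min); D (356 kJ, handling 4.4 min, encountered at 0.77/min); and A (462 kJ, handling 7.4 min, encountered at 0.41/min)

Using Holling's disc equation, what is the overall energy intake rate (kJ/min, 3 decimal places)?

74.947 kJ/min

R = Σλ_iE_i / (1 + Σλ_ih_i)
Numerator: 0.23×583 + 0.77×356 + 0.41×462 = 597.6
Denominator: 1 + 0.23×2.4 + 0.77×4.4 + 0.41×7.4 = 7.974
R = 597.6/7.974 = 74.95 kJ/min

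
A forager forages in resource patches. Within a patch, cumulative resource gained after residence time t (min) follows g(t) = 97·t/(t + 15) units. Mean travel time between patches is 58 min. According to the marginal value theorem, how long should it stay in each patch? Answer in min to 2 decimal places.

Optimal t* satisfies g'(t*) = g(t*)/(T + t*).
g'(t) = 97·15/(t + 15)². Setting 97·15/(t+15)² = 97t/[(t+15)(58+t)] gives 15(58+t) = t(t+15), so t² = 15×58 = 870.
t* = √870 = 29.5 min.

29.50 min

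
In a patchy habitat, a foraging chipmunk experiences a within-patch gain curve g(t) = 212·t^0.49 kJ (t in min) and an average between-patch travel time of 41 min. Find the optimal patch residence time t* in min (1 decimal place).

By the marginal value theorem, leave when the instantaneous gain rate g'(t) equals the habitat-wide average g(t)/(T + t).
g'(t) = 0.49·212·t^-0.51. Setting 0.49·212·t^-0.51 = 212·t^0.49/(41+t) gives 0.49(41+t) = t, so 0.51·t = 0.49×41.
t* = 0.49×41/0.51 = 39.39 min.

39.4 min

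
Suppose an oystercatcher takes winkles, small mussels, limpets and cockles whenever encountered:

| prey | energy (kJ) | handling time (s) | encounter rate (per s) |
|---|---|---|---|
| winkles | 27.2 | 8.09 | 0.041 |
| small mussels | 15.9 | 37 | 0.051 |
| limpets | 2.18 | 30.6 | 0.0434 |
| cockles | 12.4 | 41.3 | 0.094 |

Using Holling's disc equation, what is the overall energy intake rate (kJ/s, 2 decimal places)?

R = Σλ_iE_i / (1 + Σλ_ih_i)
Numerator: 0.041×27.2 + 0.051×15.9 + 0.0434×2.18 + 0.094×12.4 = 3.186
Denominator: 1 + 0.041×8.09 + 0.051×37 + 0.0434×30.6 + 0.094×41.3 = 8.429
R = 3.186/8.429 = 0.378 kJ/s

0.38 kJ/s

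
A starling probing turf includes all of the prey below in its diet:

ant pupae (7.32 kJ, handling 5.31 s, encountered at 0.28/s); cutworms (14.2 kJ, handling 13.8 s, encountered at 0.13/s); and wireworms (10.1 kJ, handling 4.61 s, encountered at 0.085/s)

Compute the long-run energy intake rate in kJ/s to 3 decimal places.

Energy encountered per unit search time: 0.28×7.32 + 0.13×14.2 + 0.085×10.1 = 4.754 kJ/s.
Handling time per unit search time: 0.28×5.31 + 0.13×13.8 + 0.085×4.61 = 3.673.
Rate = 4.754/(1 + 3.673) = 1.017 kJ/s.

1.017 kJ/s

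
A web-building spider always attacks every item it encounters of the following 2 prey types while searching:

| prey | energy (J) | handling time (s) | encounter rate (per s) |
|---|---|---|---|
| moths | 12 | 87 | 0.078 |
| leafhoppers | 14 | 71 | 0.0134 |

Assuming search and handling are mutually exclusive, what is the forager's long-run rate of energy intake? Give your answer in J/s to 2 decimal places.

0.13 J/s

R = (0.078×12 + 0.0134×14) / (1 + 0.078×87 + 0.0134×71) = 1.124/8.737 = 0.1286 J/s.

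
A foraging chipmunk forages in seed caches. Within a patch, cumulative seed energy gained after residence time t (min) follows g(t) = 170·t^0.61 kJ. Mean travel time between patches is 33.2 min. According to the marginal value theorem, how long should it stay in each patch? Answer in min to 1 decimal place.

51.9 min

Maximise g(t)/(T+t): set derivative to zero → g'(t)(T+t) = g(t).
g'(t) = 0.61·170·t^-0.39. Setting 0.61·170·t^-0.39 = 170·t^0.61/(33.2+t) gives 0.61(33.2+t) = t, so 0.39·t = 0.61×33.2.
t* = 0.61×33.2/0.39 = 51.93 min.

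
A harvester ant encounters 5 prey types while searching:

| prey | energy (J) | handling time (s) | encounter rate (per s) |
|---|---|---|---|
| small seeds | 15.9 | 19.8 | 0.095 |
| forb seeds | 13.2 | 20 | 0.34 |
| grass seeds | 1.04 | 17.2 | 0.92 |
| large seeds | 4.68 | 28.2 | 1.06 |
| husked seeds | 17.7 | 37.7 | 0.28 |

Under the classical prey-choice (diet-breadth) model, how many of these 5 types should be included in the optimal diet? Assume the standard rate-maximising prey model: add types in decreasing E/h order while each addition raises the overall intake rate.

Rank by E/h (J/s): small seeds 0.803, forb seeds 0.66, husked seeds 0.469, large seeds 0.166, grass seeds 0.0605. Include each in turn until the next type's E/h falls below the running intake rate.
Rate on top 1: 0.5243. forb seeds: 0.66 > 0.5243 → include.
Rate on top 2: 0.6196. husked seeds: 0.469 < 0.6196 → exclude; stop.
Optimal diet: small seeds, forb seeds — 2 of 5 types.

2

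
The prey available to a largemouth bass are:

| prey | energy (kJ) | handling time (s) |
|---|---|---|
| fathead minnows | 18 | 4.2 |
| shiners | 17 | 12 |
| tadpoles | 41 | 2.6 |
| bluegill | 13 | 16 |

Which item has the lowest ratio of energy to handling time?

Profitability E/h (kJ/s): fathead minnows = 18/4.2 = 4.29, shiners = 17/12 = 1.42, tadpoles = 41/2.6 = 15.8, bluegill = 13/16 = 0.812.
Ranked: tadpoles > fathead minnows > shiners > bluegill.

bluegill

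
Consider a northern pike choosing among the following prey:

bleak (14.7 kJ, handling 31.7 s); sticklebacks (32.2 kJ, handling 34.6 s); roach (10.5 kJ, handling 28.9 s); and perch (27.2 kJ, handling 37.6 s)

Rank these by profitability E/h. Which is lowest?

Profitability E/h (kJ/s): bleak = 14.7/31.7 = 0.464, sticklebacks = 32.2/34.6 = 0.931, roach = 10.5/28.9 = 0.363, perch = 27.2/37.6 = 0.723.
Ranked: sticklebacks > perch > bleak > roach.

roach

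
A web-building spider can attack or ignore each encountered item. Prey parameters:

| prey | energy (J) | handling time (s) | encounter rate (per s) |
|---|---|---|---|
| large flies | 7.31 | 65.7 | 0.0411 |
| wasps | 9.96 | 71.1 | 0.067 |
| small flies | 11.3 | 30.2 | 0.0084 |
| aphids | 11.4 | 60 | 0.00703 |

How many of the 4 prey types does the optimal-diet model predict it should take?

Profitabilities (E/h, J/s): small flies 0.374, aphids 0.19, wasps 0.14, large flies 0.111. Add prey in this order while the next type's profitability exceeds the intake rate on those already taken.
Rate on top 1: 0.07571. aphids: 0.19 > 0.07571 → include.
Rate on top 2: 0.1045. wasps: 0.14 > 0.1045 → include.
Rate on top 3: 0.1308. large flies: 0.111 < 0.1308 → exclude; stop.
Optimal diet: small flies, aphids, wasps — 3 of 4 types.

3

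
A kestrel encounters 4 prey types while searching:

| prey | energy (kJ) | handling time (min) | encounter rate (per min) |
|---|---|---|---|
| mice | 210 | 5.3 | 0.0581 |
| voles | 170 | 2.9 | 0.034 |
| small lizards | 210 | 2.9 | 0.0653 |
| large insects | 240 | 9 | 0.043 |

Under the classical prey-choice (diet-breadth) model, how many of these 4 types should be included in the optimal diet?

4

Profitabilities (E/h, kJ/min): small lizards 72.4, voles 58.6, mice 39.6, large insects 26.7. Add prey in this order while the next type's profitability exceeds the intake rate on those already taken.
Rate on top 1: 11.53. voles: 58.6 > 11.53 → include.
Rate on top 2: 15.13. mice: 39.6 > 15.13 → include.
Rate on top 3: 19.86. large insects: 26.7 > 19.86 → include.
Optimal diet: small lizards, voles, mice, large insects — 4 of 4 types.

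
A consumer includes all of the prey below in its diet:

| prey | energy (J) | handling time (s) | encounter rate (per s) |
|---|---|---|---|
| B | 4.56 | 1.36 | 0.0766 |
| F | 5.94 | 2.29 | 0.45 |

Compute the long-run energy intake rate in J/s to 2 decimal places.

1.42 J/s

Energy encountered per unit search time: 0.0766×4.56 + 0.45×5.94 = 3.022 J/s.
Handling time per unit search time: 0.0766×1.36 + 0.45×2.29 = 1.135.
Rate = 3.022/(1 + 1.135) = 1.416 J/s.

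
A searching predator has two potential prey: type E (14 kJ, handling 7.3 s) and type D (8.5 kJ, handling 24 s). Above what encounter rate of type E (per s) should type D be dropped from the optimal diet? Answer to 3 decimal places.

The zero-one rule: include type D iff E₂/h₂ > λE₁/(1+λh₁). Equality gives the switch point.
λE₁h₂ = E₂ + λE₂h₁ ⇒ λ = E₂/(E₁h₂ − E₂h₁) = 8.5/(336 − 62.05) = 0.03103 per s.

0.031 per s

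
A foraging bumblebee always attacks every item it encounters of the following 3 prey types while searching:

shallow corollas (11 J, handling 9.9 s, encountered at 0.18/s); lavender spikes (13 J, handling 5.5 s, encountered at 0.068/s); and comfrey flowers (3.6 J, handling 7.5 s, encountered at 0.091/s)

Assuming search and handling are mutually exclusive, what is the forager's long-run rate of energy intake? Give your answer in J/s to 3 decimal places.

R = Σλ_iE_i / (1 + Σλ_ih_i)
Numerator: 0.18×11 + 0.068×13 + 0.091×3.6 = 3.192
Denominator: 1 + 0.18×9.9 + 0.068×5.5 + 0.091×7.5 = 3.838
R = 3.192/3.838 = 0.8315 J/s

0.831 J/s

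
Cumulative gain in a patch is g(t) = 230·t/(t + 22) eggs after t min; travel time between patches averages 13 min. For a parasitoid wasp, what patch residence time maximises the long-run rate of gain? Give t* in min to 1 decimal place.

Optimal t* satisfies g'(t*) = g(t*)/(T + t*).
g'(t) = 230·22/(t + 22)². Setting 230·22/(t+22)² = 230t/[(t+22)(13+t)] gives 22(13+t) = t(t+22), so t² = 22×13 = 286.
t* = √286 = 16.91 min.

16.9 min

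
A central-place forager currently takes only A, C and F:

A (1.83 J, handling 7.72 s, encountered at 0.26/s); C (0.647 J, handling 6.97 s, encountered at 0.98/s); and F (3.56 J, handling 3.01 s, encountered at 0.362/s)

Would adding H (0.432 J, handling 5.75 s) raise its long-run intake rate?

No

Intake rate on the current diet: R = (0.26×1.83 + 0.98×0.647 + 0.362×3.56) / (1 + 0.26×7.72 + 0.98×6.97 + 0.362×3.01) = 2.399/10.93 = 0.2195 J/s.
Profitability of H: 0.432/5.75 = 0.07513 J/s.
Since 0.07513 < R, time spent handling H is better spent searching.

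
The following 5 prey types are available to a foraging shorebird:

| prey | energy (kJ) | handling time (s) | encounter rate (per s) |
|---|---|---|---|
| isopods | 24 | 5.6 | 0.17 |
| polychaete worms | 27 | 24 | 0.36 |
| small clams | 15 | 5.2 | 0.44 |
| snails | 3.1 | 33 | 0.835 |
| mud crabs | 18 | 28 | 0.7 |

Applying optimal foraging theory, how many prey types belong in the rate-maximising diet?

E/h in descending order: isopods 4.29, small clams 2.88, polychaete worms 1.12, mud crabs 0.643, snails 0.0939 kJ/s. The optimal diet is the largest prefix of this list for which every included type satisfies E_i/h_i > R on the types above it.
Rate on top 1: 2.09. small clams: 2.88 > 2.09 → include.
Rate on top 2: 2.519. polychaete worms: 1.12 < 2.519 → exclude; stop.
Optimal diet: isopods, small clams — 2 of 5 types.

2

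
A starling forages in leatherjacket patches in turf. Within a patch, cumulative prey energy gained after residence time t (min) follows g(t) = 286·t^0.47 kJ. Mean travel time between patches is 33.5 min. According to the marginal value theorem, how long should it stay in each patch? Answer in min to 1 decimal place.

Optimal t* satisfies g'(t*) = g(t*)/(T + t*).
g'(t) = 0.47·286·t^-0.53. Setting 0.47·286·t^-0.53 = 286·t^0.47/(33.5+t) gives 0.47(33.5+t) = t, so 0.53·t = 0.47×33.5.
t* = 0.47×33.5/0.53 = 29.71 min.

29.7 min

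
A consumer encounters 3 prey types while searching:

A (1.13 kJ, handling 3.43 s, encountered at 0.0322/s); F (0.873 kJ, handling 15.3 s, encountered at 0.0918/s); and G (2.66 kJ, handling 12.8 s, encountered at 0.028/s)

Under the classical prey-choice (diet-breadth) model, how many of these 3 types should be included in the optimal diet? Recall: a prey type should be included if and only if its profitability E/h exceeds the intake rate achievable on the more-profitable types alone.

2

Profitabilities (E/h, kJ/s): A 0.329, G 0.208, F 0.0571. Add prey in this order while the next type's profitability exceeds the intake rate on those already taken.
Rate on top 1: 0.03277. G: 0.208 > 0.03277 → include.
Rate on top 2: 0.07548. F: 0.0571 < 0.07548 → exclude; stop.
Optimal diet: A, G — 2 of 3 types.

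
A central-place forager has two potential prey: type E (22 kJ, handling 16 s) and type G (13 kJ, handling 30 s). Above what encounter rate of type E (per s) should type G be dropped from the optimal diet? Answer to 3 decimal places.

The zero-one rule: include type G iff E₂/h₂ > λE₁/(1+λh₁). Equality gives the switch point.
λE₁h₂ = E₂ + λE₂h₁ ⇒ λ = E₂/(E₁h₂ − E₂h₁) = 13/(660 − 208) = 0.02876 per s.

0.029 per s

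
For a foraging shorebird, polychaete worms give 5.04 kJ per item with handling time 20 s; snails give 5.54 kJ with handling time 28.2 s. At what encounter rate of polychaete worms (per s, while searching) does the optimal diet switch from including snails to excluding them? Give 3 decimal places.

Drop snails once their profitability E₂/h₂ falls below the rate achievable on polychaete worms alone: E₂/h₂ = λE₁/(1 + λh₁).
Solve for λ: λE₁h₂ = E₂(1 + λh₁) → λ(E₁h₂ − E₂h₁) = E₂ → λ = E₂/(E₁h₂ − E₂h₁).
λ = 5.54/(5.04×28.2 − 5.54×20) = 5.54/31.33 = 0.1768 per s.

0.177 per s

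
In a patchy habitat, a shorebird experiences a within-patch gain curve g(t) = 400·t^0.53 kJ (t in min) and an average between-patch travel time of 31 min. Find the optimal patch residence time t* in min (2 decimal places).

34.96 min

By the marginal value theorem, leave when the instantaneous gain rate g'(t) equals the habitat-wide average g(t)/(T + t).
g'(t) = 0.53·400·t^-0.47. Setting 0.53·400·t^-0.47 = 400·t^0.53/(31+t) gives 0.53(31+t) = t, so 0.47·t = 0.53×31.
t* = 0.53×31/0.47 = 34.96 min.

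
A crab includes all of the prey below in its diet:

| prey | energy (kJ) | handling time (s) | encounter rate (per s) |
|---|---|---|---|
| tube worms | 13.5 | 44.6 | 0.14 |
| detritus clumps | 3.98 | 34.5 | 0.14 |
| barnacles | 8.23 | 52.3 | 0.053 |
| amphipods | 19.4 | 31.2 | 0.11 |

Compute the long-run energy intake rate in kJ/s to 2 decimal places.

0.27 kJ/s

R = Σλ_iE_i / (1 + Σλ_ih_i)
Numerator: 0.14×13.5 + 0.14×3.98 + 0.053×8.23 + 0.11×19.4 = 5.017
Denominator: 1 + 0.14×44.6 + 0.14×34.5 + 0.053×52.3 + 0.11×31.2 = 18.28
R = 5.017/18.28 = 0.2745 kJ/s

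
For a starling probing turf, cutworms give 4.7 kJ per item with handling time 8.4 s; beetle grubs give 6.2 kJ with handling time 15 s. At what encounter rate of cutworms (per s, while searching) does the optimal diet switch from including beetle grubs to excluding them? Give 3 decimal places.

0.337 per s

Drop beetle grubs once their profitability E₂/h₂ falls below the rate achievable on cutworms alone: E₂/h₂ = λE₁/(1 + λh₁).
Solve for λ: λE₁h₂ = E₂(1 + λh₁) → λ(E₁h₂ − E₂h₁) = E₂ → λ = E₂/(E₁h₂ − E₂h₁).
λ = 6.2/(4.7×15 − 6.2×8.4) = 6.2/18.42 = 0.3366 per s.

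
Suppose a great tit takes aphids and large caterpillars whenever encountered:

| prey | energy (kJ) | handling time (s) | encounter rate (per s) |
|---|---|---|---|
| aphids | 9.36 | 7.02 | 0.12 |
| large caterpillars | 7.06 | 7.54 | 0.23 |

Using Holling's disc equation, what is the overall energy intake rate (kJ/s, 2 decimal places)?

R = (0.12×9.36 + 0.23×7.06) / (1 + 0.12×7.02 + 0.23×7.54) = 2.747/3.577 = 0.768 kJ/s.

0.77 kJ/s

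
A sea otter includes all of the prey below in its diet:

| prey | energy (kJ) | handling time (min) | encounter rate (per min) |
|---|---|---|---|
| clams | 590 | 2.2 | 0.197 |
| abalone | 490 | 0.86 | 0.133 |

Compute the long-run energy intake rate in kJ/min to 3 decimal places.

117.200 kJ/min

R = (0.197×590 + 0.133×490) / (1 + 0.197×2.2 + 0.133×0.86) = 181.4/1.548 = 117.2 kJ/min.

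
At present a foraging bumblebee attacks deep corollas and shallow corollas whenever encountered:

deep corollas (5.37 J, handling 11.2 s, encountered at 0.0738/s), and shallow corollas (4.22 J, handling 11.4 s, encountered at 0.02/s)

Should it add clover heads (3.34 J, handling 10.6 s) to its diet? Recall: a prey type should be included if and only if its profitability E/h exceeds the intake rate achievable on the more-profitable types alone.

Yes

Current rate: (0.0738×5.37 + 0.02×4.22)/(1 + 0.0738×11.2 + 0.02×11.4) = 0.234 J/s.
clover heads: E/h = 3.34/10.6 = 0.3151 J/s.
Since 0.3151 > R, including clover heads increases the long-run rate.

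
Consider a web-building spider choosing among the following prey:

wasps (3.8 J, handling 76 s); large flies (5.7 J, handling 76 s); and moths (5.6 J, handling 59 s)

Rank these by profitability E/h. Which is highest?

moths

In descending order of E/h:
moths: 5.6/59 = 0.0949 J/s
large flies: 5.7/76 = 0.075 J/s
wasps: 3.8/76 = 0.05 J/s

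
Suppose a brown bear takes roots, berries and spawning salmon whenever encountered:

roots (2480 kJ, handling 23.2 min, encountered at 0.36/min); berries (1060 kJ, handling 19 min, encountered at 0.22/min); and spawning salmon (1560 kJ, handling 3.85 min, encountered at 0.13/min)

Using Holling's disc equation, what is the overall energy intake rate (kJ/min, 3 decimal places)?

R = Σλ_iE_i / (1 + Σλ_ih_i)
Numerator: 0.36×2480 + 0.22×1060 + 0.13×1560 = 1329
Denominator: 1 + 0.36×23.2 + 0.22×19 + 0.13×3.85 = 14.03
R = 1329/14.03 = 94.69 kJ/min

94.694 kJ/min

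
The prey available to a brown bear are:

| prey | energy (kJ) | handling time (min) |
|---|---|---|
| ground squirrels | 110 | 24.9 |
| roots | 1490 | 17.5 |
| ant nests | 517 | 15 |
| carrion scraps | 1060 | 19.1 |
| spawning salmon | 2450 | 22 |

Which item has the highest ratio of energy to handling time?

spawning salmon

Profitability E/h (kJ/min): ground squirrels = 110/24.9 = 4.42, roots = 1490/17.5 = 85.1, ant nests = 517/15 = 34.5, carrion scraps = 1060/19.1 = 55.5, spawning salmon = 2450/22 = 111.
Ranked: spawning salmon > roots > carrion scraps > ant nests > ground squirrels.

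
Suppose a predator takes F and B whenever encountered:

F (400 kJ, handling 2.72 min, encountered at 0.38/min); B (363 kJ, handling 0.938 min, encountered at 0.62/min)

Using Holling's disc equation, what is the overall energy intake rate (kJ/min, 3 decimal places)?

Energy encountered per unit search time: 0.38×400 + 0.62×363 = 377.1 kJ/min.
Handling time per unit search time: 0.38×2.72 + 0.62×0.938 = 1.615.
Rate = 377.1/(1 + 1.615) = 144.2 kJ/min.

144.182 kJ/min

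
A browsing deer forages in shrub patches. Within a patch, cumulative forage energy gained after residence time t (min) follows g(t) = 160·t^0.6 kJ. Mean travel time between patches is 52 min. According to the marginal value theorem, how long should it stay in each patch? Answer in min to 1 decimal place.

Optimal t* satisfies g'(t*) = g(t*)/(T + t*).
g'(t) = 0.6·160·t^-0.4. Setting 0.6·160·t^-0.4 = 160·t^0.6/(52+t) gives 0.6(52+t) = t, so 0.40·t = 0.6×52.
t* = 0.6×52/0.40 = 78 min.

78.0 min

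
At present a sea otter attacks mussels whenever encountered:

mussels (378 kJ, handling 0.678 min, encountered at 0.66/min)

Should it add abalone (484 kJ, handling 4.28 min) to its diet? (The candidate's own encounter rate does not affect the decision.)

On mussels alone, R = ΣλE/(1+Σλh) = 249.5/1.447 = 172.4 kJ/min.
abalone: E/h = 484/4.28 = 113.1 kJ/min.
Since 113.1 < R, time spent handling abalone is better spent searching.

No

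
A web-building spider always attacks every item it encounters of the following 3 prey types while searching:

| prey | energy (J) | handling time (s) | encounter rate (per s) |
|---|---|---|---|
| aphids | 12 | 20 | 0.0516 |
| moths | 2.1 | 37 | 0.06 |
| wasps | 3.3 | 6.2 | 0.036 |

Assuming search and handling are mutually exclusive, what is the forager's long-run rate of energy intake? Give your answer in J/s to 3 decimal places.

0.193 J/s

R = (0.0516×12 + 0.06×2.1 + 0.036×3.3) / (1 + 0.0516×20 + 0.06×37 + 0.036×6.2) = 0.864/4.475 = 0.1931 J/s.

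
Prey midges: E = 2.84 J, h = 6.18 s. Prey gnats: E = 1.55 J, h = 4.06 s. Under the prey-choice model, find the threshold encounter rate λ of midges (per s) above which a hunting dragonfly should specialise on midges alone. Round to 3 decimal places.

Drop gnats once their profitability E₂/h₂ falls below the rate achievable on midges alone: E₂/h₂ = λE₁/(1 + λh₁).
Solve for λ: λE₁h₂ = E₂(1 + λh₁) → λ(E₁h₂ − E₂h₁) = E₂ → λ = E₂/(E₁h₂ − E₂h₁).
λ = 1.55/(2.84×4.06 − 1.55×6.18) = 1.55/1.951 = 0.7943 per s.

0.794 per s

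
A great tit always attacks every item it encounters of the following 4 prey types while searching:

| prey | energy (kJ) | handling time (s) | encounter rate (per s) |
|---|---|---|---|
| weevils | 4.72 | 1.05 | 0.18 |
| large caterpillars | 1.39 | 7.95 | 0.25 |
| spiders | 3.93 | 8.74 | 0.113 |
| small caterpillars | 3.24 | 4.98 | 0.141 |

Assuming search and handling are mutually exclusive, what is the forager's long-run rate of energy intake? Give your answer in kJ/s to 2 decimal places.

R = Σλ_iE_i / (1 + Σλ_ih_i)
Numerator: 0.18×4.72 + 0.25×1.39 + 0.113×3.93 + 0.141×3.24 = 2.098
Denominator: 1 + 0.18×1.05 + 0.25×7.95 + 0.113×8.74 + 0.141×4.98 = 4.866
R = 2.098/4.866 = 0.4311 kJ/s

0.43 kJ/s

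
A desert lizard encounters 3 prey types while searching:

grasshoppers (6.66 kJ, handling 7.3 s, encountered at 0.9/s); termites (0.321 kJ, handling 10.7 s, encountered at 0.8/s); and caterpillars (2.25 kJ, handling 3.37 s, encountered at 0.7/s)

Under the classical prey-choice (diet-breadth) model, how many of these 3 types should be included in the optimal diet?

1

Profitabilities (E/h, kJ/s): grasshoppers 0.912, caterpillars 0.668, termites 0.03. Add prey in this order while the next type's profitability exceeds the intake rate on those already taken.
Rate on top 1: 0.7918. caterpillars: 0.668 < 0.7918 → exclude; stop.
Optimal diet: grasshoppers — 1 of 3 types.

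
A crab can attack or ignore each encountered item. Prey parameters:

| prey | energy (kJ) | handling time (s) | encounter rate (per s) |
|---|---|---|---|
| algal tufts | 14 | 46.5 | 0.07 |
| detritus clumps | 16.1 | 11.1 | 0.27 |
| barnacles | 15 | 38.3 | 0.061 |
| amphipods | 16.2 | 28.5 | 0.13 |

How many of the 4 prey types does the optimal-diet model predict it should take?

Profitabilities (E/h, kJ/s): detritus clumps 1.45, amphipods 0.568, barnacles 0.392, algal tufts 0.301. Add prey in this order while the next type's profitability exceeds the intake rate on those already taken.
Rate on top 1: 1.088. amphipods: 0.568 < 1.088 → exclude; stop.
Optimal diet: detritus clumps — 1 of 4 types.

1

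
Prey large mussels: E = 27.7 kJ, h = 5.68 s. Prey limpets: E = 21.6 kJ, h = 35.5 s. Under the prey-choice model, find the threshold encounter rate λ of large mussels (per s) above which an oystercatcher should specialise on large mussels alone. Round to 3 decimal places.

The zero-one rule: include limpets iff E₂/h₂ > λE₁/(1+λh₁). Equality gives the switch point.
λE₁h₂ = E₂ + λE₂h₁ ⇒ λ = E₂/(E₁h₂ − E₂h₁) = 21.6/(983.4 − 122.7) = 0.0251 per s.

0.025 per s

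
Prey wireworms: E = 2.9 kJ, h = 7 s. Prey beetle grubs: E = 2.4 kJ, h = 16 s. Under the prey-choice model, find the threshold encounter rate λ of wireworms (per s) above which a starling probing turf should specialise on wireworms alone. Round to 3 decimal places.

0.081 per s

At the threshold, the rate on wireworms alone equals the profitability of beetle grubs: λ·2.9/(1 + λ·7) = 2.4/16 = 0.15.
Rearranging, λ(2.9 − 0.15×7) = 0.15, so λ = 0.15/1.85 = 0.08108 per s.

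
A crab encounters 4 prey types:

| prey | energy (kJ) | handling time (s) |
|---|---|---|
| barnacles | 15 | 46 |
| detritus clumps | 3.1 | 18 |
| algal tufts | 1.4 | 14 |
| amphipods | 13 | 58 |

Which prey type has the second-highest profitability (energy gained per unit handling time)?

amphipods

Profitability E/h (kJ/s): barnacles = 15/46 = 0.326, detritus clumps = 3.1/18 = 0.172, algal tufts = 1.4/14 = 0.1, amphipods = 13/58 = 0.224.
Ranked: barnacles > amphipods > detritus clumps > algal tufts.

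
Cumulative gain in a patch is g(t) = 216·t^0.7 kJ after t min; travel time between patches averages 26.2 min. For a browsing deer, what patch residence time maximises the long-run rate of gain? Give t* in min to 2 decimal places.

61.13 min

Optimal t* satisfies g'(t*) = g(t*)/(T + t*).
g'(t) = 0.7·216·t^-0.3. Setting 0.7·216·t^-0.3 = 216·t^0.7/(26.2+t) gives 0.7(26.2+t) = t, so 0.30·t = 0.7×26.2.
t* = 0.7×26.2/0.30 = 61.13 min.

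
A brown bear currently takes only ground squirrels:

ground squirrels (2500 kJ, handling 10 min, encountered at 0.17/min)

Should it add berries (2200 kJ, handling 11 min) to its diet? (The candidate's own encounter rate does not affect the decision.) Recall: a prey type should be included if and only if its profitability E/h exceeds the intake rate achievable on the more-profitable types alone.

Current rate: (0.17×2500)/(1 + 0.17×10) = 157.4 kJ/min.
Profitability of berries: 2200/11 = 200 kJ/min.
200 > 157.4, so adding berries raises the average — include it.

Yes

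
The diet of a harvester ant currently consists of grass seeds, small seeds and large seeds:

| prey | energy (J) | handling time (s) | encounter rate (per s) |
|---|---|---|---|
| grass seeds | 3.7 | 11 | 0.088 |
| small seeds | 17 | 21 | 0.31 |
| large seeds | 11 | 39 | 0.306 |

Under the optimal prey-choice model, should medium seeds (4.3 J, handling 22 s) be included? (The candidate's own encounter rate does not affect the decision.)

On grass seeds, small seeds and large seeds alone, R = ΣλE/(1+Σλh) = 8.962/20.41 = 0.439 J/s.
medium seeds: E/h = 4.3/22 = 0.1955 J/s.
Since 0.1955 < R, time spent handling medium seeds is better spent searching.

No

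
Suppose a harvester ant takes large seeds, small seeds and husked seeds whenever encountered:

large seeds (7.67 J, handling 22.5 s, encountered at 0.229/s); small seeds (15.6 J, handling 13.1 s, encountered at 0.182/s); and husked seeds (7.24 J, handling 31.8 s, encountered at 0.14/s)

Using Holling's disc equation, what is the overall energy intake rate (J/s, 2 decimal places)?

0.43 J/s

R = (0.229×7.67 + 0.182×15.6 + 0.14×7.24) / (1 + 0.229×22.5 + 0.182×13.1 + 0.14×31.8) = 5.609/12.99 = 0.4319 J/s.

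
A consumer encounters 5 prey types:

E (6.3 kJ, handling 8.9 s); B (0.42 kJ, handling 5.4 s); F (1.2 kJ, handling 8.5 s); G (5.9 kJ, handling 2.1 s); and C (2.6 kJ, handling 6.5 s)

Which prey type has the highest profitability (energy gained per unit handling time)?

Profitability E/h (kJ/s): E = 6.3/8.9 = 0.708, B = 0.42/5.4 = 0.0778, F = 1.2/8.5 = 0.141, G = 5.9/2.1 = 2.81, C = 2.6/6.5 = 0.4.
Ranked: G > E > C > F > B.

G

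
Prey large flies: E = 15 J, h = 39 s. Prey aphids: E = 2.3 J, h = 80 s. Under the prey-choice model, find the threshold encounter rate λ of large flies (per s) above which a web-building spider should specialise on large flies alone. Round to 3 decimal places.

0.002 per s

The zero-one rule: include aphids iff E₂/h₂ > λE₁/(1+λh₁). Equality gives the switch point.
λE₁h₂ = E₂ + λE₂h₁ ⇒ λ = E₂/(E₁h₂ − E₂h₁) = 2.3/(1200 − 89.7) = 0.002072 per s.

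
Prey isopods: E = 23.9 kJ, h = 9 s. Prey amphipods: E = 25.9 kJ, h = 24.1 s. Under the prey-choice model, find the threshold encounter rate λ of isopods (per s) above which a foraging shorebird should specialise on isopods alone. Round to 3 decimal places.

0.076 per s

At the threshold, the rate on isopods alone equals the profitability of amphipods: λ·23.9/(1 + λ·9) = 25.9/24.1 = 1.075.
Rearranging, λ(23.9 − 1.075×9) = 1.075, so λ = 1.075/14.23 = 0.07553 per s.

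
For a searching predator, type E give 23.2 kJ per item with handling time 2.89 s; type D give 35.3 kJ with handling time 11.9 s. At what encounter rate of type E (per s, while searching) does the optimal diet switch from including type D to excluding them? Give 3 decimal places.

The zero-one rule: include type D iff E₂/h₂ > λE₁/(1+λh₁). Equality gives the switch point.
λE₁h₂ = E₂ + λE₂h₁ ⇒ λ = E₂/(E₁h₂ − E₂h₁) = 35.3/(276.1 − 102) = 0.2028 per s.

0.203 per s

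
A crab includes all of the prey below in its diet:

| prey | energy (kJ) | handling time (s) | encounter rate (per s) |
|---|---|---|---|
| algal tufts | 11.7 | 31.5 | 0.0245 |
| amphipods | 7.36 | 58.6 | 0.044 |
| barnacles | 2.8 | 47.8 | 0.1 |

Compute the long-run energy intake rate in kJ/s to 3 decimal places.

0.098 kJ/s

R = (0.0245×11.7 + 0.044×7.36 + 0.1×2.8) / (1 + 0.0245×31.5 + 0.044×58.6 + 0.1×47.8) = 0.8905/9.13 = 0.09753 kJ/s.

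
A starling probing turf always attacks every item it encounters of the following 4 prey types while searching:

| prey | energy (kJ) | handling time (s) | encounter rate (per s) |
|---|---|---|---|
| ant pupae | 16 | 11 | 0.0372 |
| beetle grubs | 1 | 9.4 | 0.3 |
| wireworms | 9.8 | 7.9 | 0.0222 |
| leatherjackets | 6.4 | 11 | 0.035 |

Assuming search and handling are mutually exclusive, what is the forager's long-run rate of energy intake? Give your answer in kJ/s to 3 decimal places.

0.279 kJ/s

R = Σλ_iE_i / (1 + Σλ_ih_i)
Numerator: 0.0372×16 + 0.3×1 + 0.0222×9.8 + 0.035×6.4 = 1.337
Denominator: 1 + 0.0372×11 + 0.3×9.4 + 0.0222×7.9 + 0.035×11 = 4.79
R = 1.337/4.79 = 0.2791 kJ/s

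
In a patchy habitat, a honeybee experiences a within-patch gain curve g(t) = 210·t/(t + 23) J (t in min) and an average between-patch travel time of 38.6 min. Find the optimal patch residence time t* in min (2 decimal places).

By the marginal value theorem, leave when the instantaneous gain rate g'(t) equals the habitat-wide average g(t)/(T + t).
g'(t) = 210·23/(t + 23)². Setting 210·23/(t+23)² = 210t/[(t+23)(38.6+t)] gives 23(38.6+t) = t(t+23), so t² = 23×38.6 = 887.8.
t* = √887.8 = 29.8 min.

29.80 min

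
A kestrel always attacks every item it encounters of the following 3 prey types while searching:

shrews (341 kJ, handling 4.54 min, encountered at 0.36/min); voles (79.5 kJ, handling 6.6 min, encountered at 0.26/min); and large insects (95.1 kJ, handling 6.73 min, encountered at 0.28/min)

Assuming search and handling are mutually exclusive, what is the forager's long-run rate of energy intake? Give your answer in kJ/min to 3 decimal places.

R = (0.36×341 + 0.26×79.5 + 0.28×95.1) / (1 + 0.36×4.54 + 0.26×6.6 + 0.28×6.73) = 170.1/6.235 = 27.28 kJ/min.

27.276 kJ/min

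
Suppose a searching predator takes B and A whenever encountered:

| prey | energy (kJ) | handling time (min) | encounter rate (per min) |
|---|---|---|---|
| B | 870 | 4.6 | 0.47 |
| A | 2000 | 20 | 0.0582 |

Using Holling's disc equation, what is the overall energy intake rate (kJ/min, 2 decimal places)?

Energy encountered per unit search time: 0.47×870 + 0.0582×2000 = 525.3 kJ/min.
Handling time per unit search time: 0.47×4.6 + 0.0582×20 = 3.326.
Rate = 525.3/(1 + 3.326) = 121.4 kJ/min.

121.43 kJ/min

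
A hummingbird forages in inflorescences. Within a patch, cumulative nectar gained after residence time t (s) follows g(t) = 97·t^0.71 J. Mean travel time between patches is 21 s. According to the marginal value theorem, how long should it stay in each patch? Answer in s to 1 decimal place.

51.4 s

By the marginal value theorem, leave when the instantaneous gain rate g'(t) equals the habitat-wide average g(t)/(T + t).
g'(t) = 0.71·97·t^-0.29. Setting 0.71·97·t^-0.29 = 97·t^0.71/(21+t) gives 0.71(21+t) = t, so 0.29·t = 0.71×21.
t* = 0.71×21/0.29 = 51.41 s.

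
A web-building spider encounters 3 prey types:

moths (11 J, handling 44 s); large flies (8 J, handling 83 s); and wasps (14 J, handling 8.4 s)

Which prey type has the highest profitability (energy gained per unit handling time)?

In descending order of E/h:
wasps: 14/8.4 = 1.67 J/s
moths: 11/44 = 0.25 J/s
large flies: 8/83 = 0.0964 J/s

wasps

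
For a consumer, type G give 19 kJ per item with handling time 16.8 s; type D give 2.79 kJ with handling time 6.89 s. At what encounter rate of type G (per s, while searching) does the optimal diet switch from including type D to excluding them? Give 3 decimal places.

At the threshold, the rate on type G alone equals the profitability of type D: λ·19/(1 + λ·16.8) = 2.79/6.89 = 0.4049.
Rearranging, λ(19 − 0.4049×16.8) = 0.4049, so λ = 0.4049/12.2 = 0.0332 per s.

0.033 per s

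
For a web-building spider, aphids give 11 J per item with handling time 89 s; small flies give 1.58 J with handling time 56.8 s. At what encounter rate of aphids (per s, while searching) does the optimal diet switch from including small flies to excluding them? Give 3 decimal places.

0.003 per s

The zero-one rule: include small flies iff E₂/h₂ > λE₁/(1+λh₁). Equality gives the switch point.
λE₁h₂ = E₂ + λE₂h₁ ⇒ λ = E₂/(E₁h₂ − E₂h₁) = 1.58/(624.8 − 140.6) = 0.003263 per s.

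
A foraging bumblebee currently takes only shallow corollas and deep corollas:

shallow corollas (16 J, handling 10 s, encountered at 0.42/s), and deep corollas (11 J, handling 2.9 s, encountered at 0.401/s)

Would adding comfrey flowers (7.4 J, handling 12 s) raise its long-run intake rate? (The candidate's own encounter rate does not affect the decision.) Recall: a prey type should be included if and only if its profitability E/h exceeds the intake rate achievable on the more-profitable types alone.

No

Current rate: (0.42×16 + 0.401×11)/(1 + 0.42×10 + 0.401×2.9) = 1.749 J/s.
comfrey flowers: E/h = 7.4/12 = 0.6167 J/s.
Since 0.6167 < R, time spent handling comfrey flowers is better spent searching.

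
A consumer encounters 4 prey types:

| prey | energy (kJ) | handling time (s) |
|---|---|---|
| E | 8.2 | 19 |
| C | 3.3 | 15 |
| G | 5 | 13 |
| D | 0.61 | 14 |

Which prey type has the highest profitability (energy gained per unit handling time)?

E

Profitability E/h (kJ/s): E = 8.2/19 = 0.432, C = 3.3/15 = 0.22, G = 5/13 = 0.385, D = 0.61/14 = 0.0436.
Ranked: E > G > C > D.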